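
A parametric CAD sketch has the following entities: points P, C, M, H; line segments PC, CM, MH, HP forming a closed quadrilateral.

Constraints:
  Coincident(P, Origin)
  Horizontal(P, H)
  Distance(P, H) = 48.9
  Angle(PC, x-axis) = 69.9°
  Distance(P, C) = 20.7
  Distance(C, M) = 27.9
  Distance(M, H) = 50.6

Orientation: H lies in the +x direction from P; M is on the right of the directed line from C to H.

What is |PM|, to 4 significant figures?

7.295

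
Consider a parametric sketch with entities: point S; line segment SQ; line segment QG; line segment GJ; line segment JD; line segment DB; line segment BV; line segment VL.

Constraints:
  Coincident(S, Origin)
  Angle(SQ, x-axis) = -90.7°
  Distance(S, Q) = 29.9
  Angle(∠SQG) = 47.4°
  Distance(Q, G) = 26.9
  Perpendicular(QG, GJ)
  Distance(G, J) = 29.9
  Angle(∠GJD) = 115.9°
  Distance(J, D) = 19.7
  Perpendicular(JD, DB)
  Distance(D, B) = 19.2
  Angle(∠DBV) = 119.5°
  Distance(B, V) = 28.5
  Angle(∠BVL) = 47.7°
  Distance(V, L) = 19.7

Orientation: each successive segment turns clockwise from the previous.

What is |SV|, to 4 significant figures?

24.45

S is at the origin; SQ runs at -90.7° with length 29.9, so Q = (-0.3653, -29.90). ∠SQG = 47.4° gives QG at 136.7° from the x-axis; with |QG| = 26.9, G = (-19.94, -11.45). QG ⟂ GJ, so GJ runs at 46.70°; with |GJ| = 29.9, J = (0.5636, 10.31). ∠GJD = 115.9° gives JD at -17.40° from the x-axis; with |JD| = 19.7, D = (19.36, 4.420). JD is perpendicular to DB, so DB runs at -107.4°; with |DB| = 19.2, B = (13.62, -13.90). ∠DBV = 119.5° gives BV at -167.9° from the x-axis; with |BV| = 28.5, V = (-14.25, -19.88). Then |SV| = |V − S| = 24.45.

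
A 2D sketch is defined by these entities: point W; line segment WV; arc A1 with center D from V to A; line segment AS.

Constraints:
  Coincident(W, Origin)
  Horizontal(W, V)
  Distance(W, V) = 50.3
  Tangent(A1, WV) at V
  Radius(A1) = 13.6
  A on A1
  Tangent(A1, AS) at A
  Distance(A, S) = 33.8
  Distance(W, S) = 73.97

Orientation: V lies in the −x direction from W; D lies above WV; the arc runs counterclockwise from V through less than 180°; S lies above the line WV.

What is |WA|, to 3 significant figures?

43.4

W is at the origin; W and V share the same y with |WV| = 50.3 and V on the −x side, so V = (-50.3, 0.00). The tangent condition forces DV to be normal to WV, so D = V + (0, 13.6) = (-50.3, 13.6). Since DA ⟂ AS (tangency), |DS| = √(13.6² + 33.8²) = 36.4 regardless of where A sits on A1. So S lies on both circle(W, 73.97) and circle(D, 36.4); the above-WV intersection is S = (-54.7, 49.8). A is the foot of the tangent from S: A = (-38.4, 20.2).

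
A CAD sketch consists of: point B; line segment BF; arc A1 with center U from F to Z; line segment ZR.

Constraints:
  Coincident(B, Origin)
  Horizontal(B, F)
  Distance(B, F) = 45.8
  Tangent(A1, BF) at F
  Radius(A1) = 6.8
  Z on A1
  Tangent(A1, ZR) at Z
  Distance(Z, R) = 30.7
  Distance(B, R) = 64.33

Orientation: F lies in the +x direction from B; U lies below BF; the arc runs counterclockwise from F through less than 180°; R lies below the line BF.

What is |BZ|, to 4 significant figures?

40.75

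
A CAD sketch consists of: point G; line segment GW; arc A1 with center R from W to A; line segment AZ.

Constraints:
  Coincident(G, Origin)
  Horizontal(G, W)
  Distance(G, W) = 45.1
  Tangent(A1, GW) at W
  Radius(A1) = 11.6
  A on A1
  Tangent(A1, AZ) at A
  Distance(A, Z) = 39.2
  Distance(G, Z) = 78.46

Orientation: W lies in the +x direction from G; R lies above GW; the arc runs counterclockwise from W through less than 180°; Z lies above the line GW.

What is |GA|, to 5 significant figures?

57.549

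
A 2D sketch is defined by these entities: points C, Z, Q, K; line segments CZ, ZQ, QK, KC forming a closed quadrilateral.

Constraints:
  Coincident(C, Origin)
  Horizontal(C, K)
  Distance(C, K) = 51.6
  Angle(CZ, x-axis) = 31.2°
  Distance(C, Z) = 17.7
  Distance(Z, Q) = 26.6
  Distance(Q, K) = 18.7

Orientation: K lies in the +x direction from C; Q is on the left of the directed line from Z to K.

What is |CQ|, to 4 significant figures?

43.80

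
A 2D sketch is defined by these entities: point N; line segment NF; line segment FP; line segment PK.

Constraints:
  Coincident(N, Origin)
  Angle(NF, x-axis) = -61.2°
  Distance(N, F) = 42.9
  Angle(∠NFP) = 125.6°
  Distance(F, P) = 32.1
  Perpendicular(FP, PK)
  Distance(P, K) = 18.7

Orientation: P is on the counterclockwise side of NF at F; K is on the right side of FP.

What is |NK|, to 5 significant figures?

78.284

N is at the origin; NF runs at -61.2° with length 42.9, so F = 42.9·(cos -61.2°, sin -61.2°) = (20.667, -37.594). ∠NFP = 125.6°, so FP runs at -61.2° + (180° − 125.6°) = -6.8000° from the x-axis; with |FP| = 32.1, P = F + 32.1·(cos -6.8000°, sin -6.8000°) = (52.541, -41.394). The perpendicularity gives PK at right angles to FP; with |PK| = 18.7 on the right of FP, K = P + 18.7·(-0.11840, -0.99297) = (50.327, -59.963). Then |NK| = |K − N| = 78.284.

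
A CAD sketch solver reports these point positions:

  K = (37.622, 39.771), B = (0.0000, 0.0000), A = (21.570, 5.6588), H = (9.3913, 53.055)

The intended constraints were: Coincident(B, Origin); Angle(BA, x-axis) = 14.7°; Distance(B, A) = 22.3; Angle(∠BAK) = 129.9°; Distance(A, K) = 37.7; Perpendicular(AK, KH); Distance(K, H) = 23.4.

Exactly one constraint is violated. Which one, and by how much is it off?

Distance(K, H) = 23.4 — off by 7.80.

B = (0.00, 0.00) ✓; BA at 14.70° ✓; |BA| = 22.30 ✓; ∠BAK = 129.9° ✓; |AK| = 37.70 ✓; ∠(AK, KH) = 90.00° ✓; |KH| = 31.20 ✗.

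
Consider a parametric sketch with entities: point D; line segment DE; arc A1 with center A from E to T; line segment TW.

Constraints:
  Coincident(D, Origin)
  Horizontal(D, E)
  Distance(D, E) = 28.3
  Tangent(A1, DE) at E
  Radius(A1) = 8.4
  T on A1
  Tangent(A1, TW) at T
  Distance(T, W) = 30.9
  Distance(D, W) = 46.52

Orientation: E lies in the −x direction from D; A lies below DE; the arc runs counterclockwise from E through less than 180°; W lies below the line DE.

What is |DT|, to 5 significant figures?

37.870

Checks: ∠(AE, ED) = 90.00° ✓; |AT| = 8.400 ✓; ∠(AT, TW) = 90.00° ✓; |TW| = 30.90 ✓; |DW| = 46.52 ✓.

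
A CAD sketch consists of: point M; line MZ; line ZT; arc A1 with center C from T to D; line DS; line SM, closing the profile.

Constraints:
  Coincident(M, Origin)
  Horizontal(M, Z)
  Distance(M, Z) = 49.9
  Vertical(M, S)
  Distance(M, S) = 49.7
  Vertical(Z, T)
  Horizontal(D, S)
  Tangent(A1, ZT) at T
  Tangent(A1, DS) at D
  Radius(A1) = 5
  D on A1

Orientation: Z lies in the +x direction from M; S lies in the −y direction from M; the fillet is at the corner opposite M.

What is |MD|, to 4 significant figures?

66.98

The virtual corner opposite M is at (49.90, -49.70). Since A1 is tangent to ZT there, CT ⟂ ZT and tangency of A1 to DS means the radius CD is perpendicular to DS, with radius 5.0, so the center C sits 5.0 in from both sides at C = (44.90, -44.70). That places the tangent points at T = (49.90, -44.70) on ZT and D = (44.90, -49.70) on DS. Then |MD| = |D − M| = 66.98.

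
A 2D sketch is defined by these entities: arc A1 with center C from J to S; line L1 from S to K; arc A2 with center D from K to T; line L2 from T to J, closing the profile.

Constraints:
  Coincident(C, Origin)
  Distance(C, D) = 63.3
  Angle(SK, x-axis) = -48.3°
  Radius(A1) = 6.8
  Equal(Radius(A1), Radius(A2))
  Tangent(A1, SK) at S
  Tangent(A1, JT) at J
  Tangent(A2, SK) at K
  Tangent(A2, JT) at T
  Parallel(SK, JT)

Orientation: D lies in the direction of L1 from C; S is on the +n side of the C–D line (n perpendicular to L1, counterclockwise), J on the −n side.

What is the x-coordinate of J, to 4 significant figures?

-5.077

The slot axis is L1's direction at -48.3°, so u = (cos -48.3°, sin -48.3°) = (0.6652, -0.7466) and n = (−sin -48.3°, cos -48.3°) = (0.7466, 0.6652). C is at the origin and D lies 63.3 along u from C, so D = 63.3·u = (42.11, -47.26). Tangency of A1 to both parallel lines with radius 6.8 puts S and J at C ± 6.8·n: S = (5.077, 4.524), J = (-5.077, -4.524). So J.x = -5.077.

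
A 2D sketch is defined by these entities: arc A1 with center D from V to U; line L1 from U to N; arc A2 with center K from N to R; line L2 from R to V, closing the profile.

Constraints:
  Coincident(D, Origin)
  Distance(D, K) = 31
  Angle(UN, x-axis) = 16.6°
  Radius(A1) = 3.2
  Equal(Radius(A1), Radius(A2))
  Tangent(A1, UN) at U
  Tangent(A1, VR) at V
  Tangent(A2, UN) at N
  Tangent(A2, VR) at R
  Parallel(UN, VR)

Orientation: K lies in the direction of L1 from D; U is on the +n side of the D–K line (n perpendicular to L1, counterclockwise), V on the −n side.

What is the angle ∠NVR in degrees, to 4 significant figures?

11.66°

Tangency of A1 to both parallel lines with radius 3.2 puts U and V at D ± 3.2·n: U = (-0.9142, 3.067), V = (0.9142, -3.067). Equal radii place N and R the same way about K: N = K + 3.2·n = (28.79, 11.92), R = K − 3.2·n = (30.62, 5.790). Then cos ∠NVR = VN·VR / (|VN||VR|), giving 11.66°.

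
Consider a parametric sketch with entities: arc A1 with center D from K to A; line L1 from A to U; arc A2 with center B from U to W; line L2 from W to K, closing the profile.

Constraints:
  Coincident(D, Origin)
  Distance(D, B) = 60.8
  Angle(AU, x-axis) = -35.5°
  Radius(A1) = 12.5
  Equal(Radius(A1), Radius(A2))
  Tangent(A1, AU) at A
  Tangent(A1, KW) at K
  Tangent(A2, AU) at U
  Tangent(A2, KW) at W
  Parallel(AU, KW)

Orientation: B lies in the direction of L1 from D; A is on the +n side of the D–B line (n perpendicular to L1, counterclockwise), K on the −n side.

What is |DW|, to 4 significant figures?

62.07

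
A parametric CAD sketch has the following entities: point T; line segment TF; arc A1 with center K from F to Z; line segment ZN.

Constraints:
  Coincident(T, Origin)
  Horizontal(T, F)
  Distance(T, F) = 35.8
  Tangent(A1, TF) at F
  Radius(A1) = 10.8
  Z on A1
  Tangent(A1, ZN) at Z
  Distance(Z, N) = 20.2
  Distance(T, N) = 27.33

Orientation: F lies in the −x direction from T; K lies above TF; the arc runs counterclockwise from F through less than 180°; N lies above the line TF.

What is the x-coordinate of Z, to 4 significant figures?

-26.64

T is at the origin; TF is horizontal with |TF| = 35.8 and F on the −x side, so F = (-35.80, 0.000). The tangent condition forces KF to be normal to TF, so K = F + (0, 10.8) = (-35.80, 10.80). Since KZ ⟂ ZN (tangency), |KN| = √(10.8² + 20.2²) = 22.91 regardless of where Z sits on A1. So N lies on both circle(T, 27.33) and circle(K, 22.91); the above-TF intersection is N = (-15.93, 22.20). Z is the foot of the tangent from N: Z = (-26.64, 5.075).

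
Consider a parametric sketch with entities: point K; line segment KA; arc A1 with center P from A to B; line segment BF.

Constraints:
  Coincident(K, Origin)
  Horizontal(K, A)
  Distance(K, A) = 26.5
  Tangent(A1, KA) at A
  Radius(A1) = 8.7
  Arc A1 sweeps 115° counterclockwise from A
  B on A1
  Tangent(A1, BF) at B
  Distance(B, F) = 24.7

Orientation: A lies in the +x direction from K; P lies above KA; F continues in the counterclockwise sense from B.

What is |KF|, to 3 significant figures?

42.2

K is at the origin; KA is horizontal with |KA| = 26.5 and A on the +x side, so A = (26.5, 0.00). The tangent condition forces PA to be normal to KA, so P = A + (0, 8.7) = (26.5, 8.70). On A1, A sits at bearing -90° from P; a 115° counterclockwise sweep puts B at bearing 25°, so B = P + 8.7·(cos 25°, sin 25°) = (34.4, 12.4). Since A1 is tangent to BF there, PB ⟂ BF, so BF runs along (−sin 25°, cos 25°); with |BF| = 24.7, F = (23.9, 34.8). Then |KF| = |F − K| = 42.2.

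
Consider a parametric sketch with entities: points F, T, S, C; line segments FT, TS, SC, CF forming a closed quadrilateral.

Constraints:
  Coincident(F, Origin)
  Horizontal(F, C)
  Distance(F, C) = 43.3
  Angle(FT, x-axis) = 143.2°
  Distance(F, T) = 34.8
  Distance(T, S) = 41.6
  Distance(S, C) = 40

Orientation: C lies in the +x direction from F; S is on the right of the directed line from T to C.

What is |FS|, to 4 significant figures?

7.226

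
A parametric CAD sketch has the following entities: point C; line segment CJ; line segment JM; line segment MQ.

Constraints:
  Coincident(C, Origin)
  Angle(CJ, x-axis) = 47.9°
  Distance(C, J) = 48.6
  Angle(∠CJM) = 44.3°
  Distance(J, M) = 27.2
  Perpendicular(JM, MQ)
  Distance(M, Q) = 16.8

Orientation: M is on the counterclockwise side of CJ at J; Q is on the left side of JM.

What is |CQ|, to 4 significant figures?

18.75

∠CJM = 44.3°, so JM runs at 47.9° + (180° − 44.3°) = 183.6° from the x-axis; with |JM| = 27.2, M = J + 27.2·(cos 183.6°, sin 183.6°) = (5.436, 34.35). JM is perpendicular to MQ; with |MQ| = 16.8 on the left of JM, Q = M + 16.8·(0.06279, -0.9980) = (6.491, 17.59). Then |CQ| = |Q − C| = 18.75.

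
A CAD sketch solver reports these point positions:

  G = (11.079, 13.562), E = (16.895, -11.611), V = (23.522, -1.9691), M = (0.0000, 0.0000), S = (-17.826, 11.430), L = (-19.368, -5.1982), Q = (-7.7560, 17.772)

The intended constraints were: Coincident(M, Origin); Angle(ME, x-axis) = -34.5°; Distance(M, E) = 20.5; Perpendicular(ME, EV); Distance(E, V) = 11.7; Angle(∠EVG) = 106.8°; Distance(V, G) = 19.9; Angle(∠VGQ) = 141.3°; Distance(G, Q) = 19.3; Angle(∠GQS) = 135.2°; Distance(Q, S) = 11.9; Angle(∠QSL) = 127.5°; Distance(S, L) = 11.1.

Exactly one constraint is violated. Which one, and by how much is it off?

Distance(S, L) = 11.1 — off by 5.60.

M = (0.00, 0.00) ✓; ME at -34.50° ✓; |ME| = 20.50 ✓; ∠(ME, EV) = 90.00° ✓; |EV| = 11.70 ✓; ∠EVG = 106.8° ✓; |VG| = 19.90 ✓; ∠VGQ = 141.3° ✓; |GQ| = 19.30 ✓; ∠GQS = 135.2° ✓; |QS| = 11.90 ✓; ∠QSL = 127.5° ✓; |SL| = 16.70 ✗.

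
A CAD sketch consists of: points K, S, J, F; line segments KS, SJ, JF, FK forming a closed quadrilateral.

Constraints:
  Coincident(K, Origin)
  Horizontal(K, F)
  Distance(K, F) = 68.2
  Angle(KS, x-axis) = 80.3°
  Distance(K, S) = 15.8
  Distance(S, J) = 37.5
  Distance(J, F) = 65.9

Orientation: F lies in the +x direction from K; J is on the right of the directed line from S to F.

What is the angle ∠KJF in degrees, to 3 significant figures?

86.1°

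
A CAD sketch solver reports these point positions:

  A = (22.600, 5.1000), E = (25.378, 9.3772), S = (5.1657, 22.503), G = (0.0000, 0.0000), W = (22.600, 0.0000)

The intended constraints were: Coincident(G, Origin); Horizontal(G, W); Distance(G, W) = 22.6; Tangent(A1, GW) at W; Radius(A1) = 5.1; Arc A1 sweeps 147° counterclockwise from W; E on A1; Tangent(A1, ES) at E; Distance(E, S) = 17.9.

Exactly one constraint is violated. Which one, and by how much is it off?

Distance(E, S) = 17.9 — off by 6.20.

G = (0.00, 0.00) ✓; G.y = 0.00, W.y = 0.00 ✓; |GW| = 22.60 ✓; ∠(AW, WG) = 90.00° ✓; |AW| = 5.100 ✓; bearing(A→E) − bearing(A→W) = 147.0° ✓; |AE| = 5.100 ✓; ∠(AE, ES) = 90.00° ✓; |ES| = 24.10 ✗.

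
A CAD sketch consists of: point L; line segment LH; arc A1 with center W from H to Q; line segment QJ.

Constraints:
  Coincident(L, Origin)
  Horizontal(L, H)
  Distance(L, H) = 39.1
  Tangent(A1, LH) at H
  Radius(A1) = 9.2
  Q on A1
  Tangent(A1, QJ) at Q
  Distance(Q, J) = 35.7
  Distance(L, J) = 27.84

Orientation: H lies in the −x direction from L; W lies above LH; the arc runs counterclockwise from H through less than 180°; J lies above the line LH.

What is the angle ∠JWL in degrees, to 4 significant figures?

42.10°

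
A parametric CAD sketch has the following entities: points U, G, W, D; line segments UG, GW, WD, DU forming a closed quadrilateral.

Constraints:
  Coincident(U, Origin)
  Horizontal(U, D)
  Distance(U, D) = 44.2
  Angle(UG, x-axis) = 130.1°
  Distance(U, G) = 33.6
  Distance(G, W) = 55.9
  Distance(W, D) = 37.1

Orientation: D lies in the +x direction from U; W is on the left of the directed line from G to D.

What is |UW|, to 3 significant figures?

48.7

Checks: |GW| = 55.90 ✓; |WD| = 37.10 ✓.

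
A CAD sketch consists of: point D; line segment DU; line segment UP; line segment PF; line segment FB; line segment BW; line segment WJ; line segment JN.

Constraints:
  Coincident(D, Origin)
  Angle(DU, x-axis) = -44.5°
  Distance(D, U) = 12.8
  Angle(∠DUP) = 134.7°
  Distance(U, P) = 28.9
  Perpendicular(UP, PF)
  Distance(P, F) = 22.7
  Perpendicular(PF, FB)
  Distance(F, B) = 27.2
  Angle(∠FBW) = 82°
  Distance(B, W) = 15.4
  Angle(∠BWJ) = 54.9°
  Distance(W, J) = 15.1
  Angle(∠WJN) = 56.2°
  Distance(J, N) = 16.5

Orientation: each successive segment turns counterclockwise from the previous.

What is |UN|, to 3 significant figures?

21.5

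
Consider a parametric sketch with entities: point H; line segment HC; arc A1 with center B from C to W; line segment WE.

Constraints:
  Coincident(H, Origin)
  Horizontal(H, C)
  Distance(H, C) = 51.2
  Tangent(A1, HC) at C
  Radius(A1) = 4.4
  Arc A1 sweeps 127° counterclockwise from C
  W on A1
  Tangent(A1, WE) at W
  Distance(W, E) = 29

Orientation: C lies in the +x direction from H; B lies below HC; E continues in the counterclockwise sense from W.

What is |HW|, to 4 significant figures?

48.20

H is at the origin; HC is horizontal with |HC| = 51.2 and C on the +x side, so C = (51.20, 0.000). The tangent condition forces BC to be normal to HC, so B = C + (0, -4.4) = (51.20, -4.400). On A1, C sits at bearing 90° from B; a 127° counterclockwise sweep puts W at bearing 217°, so W = B + 4.4·(cos 217°, sin 217°) = (47.69, -7.048). Then |HW| = |W − H| = 48.20.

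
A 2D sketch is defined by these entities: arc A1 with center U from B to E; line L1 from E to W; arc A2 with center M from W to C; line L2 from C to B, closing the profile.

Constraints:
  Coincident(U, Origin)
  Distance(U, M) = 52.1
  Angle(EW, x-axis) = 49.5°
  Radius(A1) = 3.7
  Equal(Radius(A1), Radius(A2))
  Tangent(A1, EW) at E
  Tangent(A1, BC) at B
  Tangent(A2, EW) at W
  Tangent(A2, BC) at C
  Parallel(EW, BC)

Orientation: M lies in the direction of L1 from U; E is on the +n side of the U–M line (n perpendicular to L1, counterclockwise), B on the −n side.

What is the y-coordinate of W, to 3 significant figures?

42.0

The slot axis is L1's direction at 49.5°, so u = (cos 49.5°, sin 49.5°) = (0.649, 0.760) and n = (−sin 49.5°, cos 49.5°) = (-0.760, 0.649). U is at the origin and M lies 52.1 along u from U, so M = 52.1·u = (33.8, 39.6). Tangency of A1 to both parallel lines with radius 3.7 puts E and B at U ± 3.7·n: E = (-2.81, 2.40), B = (2.81, -2.40). Equal radii place W and C the same way about M: W = M + 3.7·n = (31.0, 42.0), C = M − 3.7·n = (36.6, 37.2). So W.y = 42.0.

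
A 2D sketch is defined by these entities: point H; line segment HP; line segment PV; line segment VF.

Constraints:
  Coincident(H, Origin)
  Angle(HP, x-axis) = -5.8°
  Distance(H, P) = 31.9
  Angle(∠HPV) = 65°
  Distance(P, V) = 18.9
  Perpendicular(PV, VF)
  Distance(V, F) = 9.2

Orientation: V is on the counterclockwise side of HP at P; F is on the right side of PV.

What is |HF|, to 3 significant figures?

38.5

H is at the origin; HP runs at -5.8° with length 31.9, so P = 31.9·(cos -5.8°, sin -5.8°) = (31.7, -3.22). ∠HPV = 65.0°, so PV runs at -5.8° + (180° − 65.0°) = 109° from the x-axis; with |PV| = 18.9, V = P + 18.9·(cos 109°, sin 109°) = (25.5, 14.6). The perpendicularity gives VF at right angles to PV; with |VF| = 9.2 on the right of PV, F = V + 9.2·(0.944, 0.329) = (34.2, 17.7). Then |HF| = |F − H| = 38.5.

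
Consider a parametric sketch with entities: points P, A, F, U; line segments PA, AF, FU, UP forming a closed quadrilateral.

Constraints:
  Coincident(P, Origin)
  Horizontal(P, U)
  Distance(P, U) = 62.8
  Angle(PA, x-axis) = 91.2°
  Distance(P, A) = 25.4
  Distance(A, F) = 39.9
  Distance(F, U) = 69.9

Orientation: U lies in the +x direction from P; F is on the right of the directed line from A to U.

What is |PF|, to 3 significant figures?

15.3

Checks: |AF| = 39.90 ✓; |FU| = 69.90 ✓.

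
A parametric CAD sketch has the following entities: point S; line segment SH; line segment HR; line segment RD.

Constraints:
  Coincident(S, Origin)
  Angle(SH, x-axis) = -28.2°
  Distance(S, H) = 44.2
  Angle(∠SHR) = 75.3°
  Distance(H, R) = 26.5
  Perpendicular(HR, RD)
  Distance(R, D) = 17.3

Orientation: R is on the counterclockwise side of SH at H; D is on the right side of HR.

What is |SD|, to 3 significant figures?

62.0

S is at the origin; SH runs at -28.2° with length 44.2, so H = 44.2·(cos -28.2°, sin -28.2°) = (39.0, -20.9). ∠SHR = 75.3°, so HR runs at -28.2° + (180° − 75.3°) = 76.5° from the x-axis; with |HR| = 26.5, R = H + 26.5·(cos 76.5°, sin 76.5°) = (45.1, 4.88). The perpendicularity gives RD at right angles to HR; with |RD| = 17.3 on the right of HR, D = R + 17.3·(0.972, -0.233) = (62.0, 0.842). Then |SD| = |D − S| = 62.0.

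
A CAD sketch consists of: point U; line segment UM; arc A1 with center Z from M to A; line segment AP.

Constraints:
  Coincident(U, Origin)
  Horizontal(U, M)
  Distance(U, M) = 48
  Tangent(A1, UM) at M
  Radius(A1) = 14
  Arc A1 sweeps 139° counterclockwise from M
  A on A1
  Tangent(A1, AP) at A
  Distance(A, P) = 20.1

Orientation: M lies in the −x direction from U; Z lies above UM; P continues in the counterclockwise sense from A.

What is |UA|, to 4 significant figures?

45.94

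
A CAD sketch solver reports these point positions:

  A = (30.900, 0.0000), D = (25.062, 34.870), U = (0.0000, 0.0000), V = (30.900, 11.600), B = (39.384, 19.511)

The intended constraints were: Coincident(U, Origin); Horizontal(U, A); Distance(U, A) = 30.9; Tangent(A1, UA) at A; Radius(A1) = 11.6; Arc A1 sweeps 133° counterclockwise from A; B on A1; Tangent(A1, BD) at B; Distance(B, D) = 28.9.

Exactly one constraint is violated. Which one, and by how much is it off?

Distance(B, D) = 28.9 — off by 7.90.

U = (0.00, 0.00) ✓; U.y = 0.00, A.y = 0.00 ✓; |UA| = 30.90 ✓; ∠(VA, AU) = 90.00° ✓; |VA| = 11.60 ✓; bearing(V→B) − bearing(V→A) = 133.0° ✓; |VB| = 11.60 ✓; ∠(VB, BD) = 90.00° ✓; |BD| = 21.00 ✗.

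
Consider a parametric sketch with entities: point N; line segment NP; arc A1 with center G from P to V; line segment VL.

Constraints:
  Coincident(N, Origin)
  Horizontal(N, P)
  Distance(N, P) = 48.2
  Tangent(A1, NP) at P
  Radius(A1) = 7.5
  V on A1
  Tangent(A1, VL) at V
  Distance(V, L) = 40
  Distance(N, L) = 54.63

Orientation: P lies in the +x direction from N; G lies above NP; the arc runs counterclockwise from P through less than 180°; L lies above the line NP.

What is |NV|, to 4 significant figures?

55.62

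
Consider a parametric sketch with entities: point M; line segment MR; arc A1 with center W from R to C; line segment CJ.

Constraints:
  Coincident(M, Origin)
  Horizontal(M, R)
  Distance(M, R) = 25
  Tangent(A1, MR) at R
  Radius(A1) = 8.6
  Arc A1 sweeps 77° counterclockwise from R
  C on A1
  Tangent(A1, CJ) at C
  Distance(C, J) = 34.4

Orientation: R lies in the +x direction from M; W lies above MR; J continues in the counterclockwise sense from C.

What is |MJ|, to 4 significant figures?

57.49

On A1, R sits at bearing -90° from W; a 77° counterclockwise sweep puts C at bearing -13°, so C = W + 8.6·(cos -13°, sin -13°) = (33.38, 6.665). A1 meets CJ tangentially, so WC is at right angles to CJ, so CJ runs along (−sin -13°, cos -13°); with |CJ| = 34.4, J = (41.12, 40.18). Then |MJ| = |J − M| = 57.49.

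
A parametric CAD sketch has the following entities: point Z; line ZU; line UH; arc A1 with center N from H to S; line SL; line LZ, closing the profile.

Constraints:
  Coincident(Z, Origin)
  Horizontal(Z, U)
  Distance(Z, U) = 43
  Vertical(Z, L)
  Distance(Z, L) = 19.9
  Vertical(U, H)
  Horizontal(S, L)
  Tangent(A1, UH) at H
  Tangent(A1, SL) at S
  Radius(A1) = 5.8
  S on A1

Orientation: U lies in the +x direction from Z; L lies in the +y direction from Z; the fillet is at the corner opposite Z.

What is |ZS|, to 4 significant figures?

42.19

The virtual corner opposite Z is at (43.00, 19.90). A1 meets UH tangentially, so NH is at right angles to UH and since A1 is tangent to SL there, NS ⟂ SL, with radius 5.8, so the center N sits 5.8 in from both sides at N = (37.20, 14.10). That places the tangent points at H = (43.00, 14.10) on UH and S = (37.20, 19.90) on SL. Then |ZS| = |S − Z| = 42.19.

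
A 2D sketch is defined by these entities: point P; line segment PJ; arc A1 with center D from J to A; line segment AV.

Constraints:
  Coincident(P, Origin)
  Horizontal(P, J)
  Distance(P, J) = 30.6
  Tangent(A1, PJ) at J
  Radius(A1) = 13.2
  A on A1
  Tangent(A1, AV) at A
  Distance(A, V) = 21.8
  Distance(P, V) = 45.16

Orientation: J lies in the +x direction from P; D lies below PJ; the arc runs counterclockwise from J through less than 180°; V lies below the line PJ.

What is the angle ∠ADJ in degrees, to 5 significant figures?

107.33°

P is at the origin; P and J share the same y with |PJ| = 30.6 and J on the +x side, so J = (30.600, 0.0000). Tangency of A1 to PJ means the radius DJ is perpendicular to PJ, so D = J + (0, -13.2) = (30.600, -13.200). Since DA ⟂ AV (tangency), |DV| = √(13.2² + 21.8²) = 25.485 regardless of where A sits on A1. So V lies on both circle(P, 45.16) and circle(D, 25.485); the below-PJ intersection is V = (24.491, -37.942). A is the foot of the tangent from V: A = (17.999, -17.131).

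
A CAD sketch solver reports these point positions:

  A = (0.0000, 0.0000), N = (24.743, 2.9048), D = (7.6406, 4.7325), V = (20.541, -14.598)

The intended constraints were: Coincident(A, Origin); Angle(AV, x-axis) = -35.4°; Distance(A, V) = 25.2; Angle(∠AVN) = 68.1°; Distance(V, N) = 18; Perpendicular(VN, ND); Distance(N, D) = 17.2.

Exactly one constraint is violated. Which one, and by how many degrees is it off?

Perpendicular(VN, ND) — off by 7.40°.

A = (0.00, 0.00) ✓; AV at -35.40° ✓; |AV| = 25.20 ✓; ∠AVN = 68.10° ✓; |VN| = 18.00 ✓; ∠(VN, ND) = 97.40° ✗; |ND| = 17.20 ✓.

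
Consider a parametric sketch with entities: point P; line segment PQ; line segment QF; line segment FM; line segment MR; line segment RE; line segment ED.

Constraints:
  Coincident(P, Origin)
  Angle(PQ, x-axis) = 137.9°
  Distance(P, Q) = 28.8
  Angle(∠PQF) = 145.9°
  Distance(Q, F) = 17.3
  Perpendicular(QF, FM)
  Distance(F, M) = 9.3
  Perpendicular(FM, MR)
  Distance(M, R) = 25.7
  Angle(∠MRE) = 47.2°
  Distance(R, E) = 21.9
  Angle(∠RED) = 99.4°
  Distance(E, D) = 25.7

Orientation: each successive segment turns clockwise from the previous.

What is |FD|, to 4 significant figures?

12.94

∠MRE = 47.2° gives RE at 151.0° from the x-axis; with |RE| = 21.9, E = (-29.49, 23.99). ∠RED = 99.4° gives ED at 70.40° from the x-axis; with |ED| = 25.7, D = (-20.87, 48.20). Then |FD| = |D − F| = 12.94.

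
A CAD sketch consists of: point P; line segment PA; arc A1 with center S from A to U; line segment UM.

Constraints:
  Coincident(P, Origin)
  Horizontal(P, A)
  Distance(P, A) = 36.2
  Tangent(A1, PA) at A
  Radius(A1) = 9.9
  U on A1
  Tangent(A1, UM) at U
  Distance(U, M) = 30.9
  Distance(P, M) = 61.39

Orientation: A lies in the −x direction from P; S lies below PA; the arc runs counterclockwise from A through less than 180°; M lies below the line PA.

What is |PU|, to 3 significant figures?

47.2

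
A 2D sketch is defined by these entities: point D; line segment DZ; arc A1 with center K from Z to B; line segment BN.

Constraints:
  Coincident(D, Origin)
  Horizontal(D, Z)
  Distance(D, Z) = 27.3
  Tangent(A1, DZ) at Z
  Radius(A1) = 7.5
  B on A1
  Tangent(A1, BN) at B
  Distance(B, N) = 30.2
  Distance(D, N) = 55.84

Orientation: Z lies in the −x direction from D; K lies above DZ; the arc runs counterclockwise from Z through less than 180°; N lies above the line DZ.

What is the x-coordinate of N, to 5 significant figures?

-44.954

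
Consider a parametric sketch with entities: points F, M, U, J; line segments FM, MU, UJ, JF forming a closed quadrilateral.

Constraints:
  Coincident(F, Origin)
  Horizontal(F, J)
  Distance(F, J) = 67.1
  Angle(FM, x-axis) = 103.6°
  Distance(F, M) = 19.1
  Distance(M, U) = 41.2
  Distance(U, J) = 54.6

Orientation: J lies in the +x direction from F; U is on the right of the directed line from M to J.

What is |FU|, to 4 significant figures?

23.32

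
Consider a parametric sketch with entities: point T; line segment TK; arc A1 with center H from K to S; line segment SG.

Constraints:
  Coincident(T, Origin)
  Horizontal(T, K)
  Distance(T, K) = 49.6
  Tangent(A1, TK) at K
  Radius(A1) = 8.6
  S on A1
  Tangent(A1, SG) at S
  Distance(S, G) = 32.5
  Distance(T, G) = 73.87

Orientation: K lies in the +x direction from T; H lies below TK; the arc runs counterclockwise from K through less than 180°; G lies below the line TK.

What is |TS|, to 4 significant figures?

44.89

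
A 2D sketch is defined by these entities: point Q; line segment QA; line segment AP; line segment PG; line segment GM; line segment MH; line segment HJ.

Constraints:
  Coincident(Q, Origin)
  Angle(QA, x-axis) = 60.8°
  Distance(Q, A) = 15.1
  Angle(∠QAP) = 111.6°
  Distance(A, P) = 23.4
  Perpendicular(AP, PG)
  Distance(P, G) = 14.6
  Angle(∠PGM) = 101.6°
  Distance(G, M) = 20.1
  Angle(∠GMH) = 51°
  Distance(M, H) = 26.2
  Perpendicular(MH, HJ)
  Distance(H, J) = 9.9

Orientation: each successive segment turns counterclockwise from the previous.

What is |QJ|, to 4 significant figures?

33.25

Q is at the origin; QA runs at 60.8° with length 15.1, so A = (7.367, 13.18). ∠QAP = 111.6° gives AP at 129.2° from the x-axis; with |AP| = 23.4, P = (-7.423, 31.31). AP ⟂ PG, so PG runs at -140.8°; with |PG| = 14.6, G = (-18.74, 22.09). ∠PGM = 101.6° gives GM at -62.40° from the x-axis; with |GM| = 20.1, M = (-9.425, 4.275). ∠GMH = 51.0° gives MH at 66.60° from the x-axis; with |MH| = 26.2, H = (0.9805, 28.32). MH ⟂ HJ, so HJ runs at 156.6°; with |HJ| = 9.9, J = (-8.105, 32.25). Then |QJ| = |J − Q| = 33.25.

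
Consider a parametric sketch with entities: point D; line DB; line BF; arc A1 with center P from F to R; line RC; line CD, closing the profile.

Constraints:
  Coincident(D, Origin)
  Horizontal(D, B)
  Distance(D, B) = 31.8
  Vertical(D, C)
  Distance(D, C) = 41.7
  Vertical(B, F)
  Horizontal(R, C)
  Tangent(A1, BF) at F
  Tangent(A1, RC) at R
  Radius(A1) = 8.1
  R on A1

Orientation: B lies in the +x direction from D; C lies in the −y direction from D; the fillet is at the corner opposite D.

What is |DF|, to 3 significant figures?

46.3

D is at the origin; D and B share the same y with |DB| = 31.8 and B on the +x side, so B = (31.8, 0.00). DC is vertical with |DC| = 41.7 and C on the −y side, so C = (0.00, -41.7). The virtual corner opposite D is at (31.8, -41.7). The tangent condition forces PF to be normal to BF and since A1 is tangent to RC there, PR ⟂ RC, with radius 8.1, so the center P sits 8.1 in from both sides at P = (23.7, -33.6). That places the tangent points at F = (31.8, -33.6) on BF and R = (23.7, -41.7) on RC. Then |DF| = |F − D| = 46.3.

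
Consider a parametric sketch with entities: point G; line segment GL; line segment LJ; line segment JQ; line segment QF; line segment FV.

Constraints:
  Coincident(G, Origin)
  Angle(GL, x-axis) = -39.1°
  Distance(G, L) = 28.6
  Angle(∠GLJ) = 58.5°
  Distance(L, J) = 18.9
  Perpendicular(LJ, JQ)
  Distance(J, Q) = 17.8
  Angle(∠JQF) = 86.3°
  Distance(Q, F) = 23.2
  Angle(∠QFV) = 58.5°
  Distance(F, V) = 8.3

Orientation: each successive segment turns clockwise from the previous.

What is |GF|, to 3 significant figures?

20.8

G is at the origin; GL runs at -39.1° with length 28.6, so L = (22.2, -18.0). ∠GLJ = 58.5° gives LJ at -161° from the x-axis; with |LJ| = 18.9, J = (4.37, -24.3). LJ is perpendicular to JQ, so JQ runs at 109°; with |JQ| = 17.8, Q = (-1.54, -7.53). ∠JQF = 86.3° gives QF at 15.7° from the x-axis; with |QF| = 23.2, F = (20.8, -1.25). Then |GF| = |F − G| = 20.8.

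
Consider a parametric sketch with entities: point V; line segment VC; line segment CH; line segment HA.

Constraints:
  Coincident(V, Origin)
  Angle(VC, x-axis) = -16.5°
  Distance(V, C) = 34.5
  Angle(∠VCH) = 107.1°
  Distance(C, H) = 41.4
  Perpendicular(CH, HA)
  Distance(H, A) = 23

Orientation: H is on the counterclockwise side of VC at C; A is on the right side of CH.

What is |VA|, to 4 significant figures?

76.09

V is at the origin; VC runs at -16.5° with length 34.5, so C = 34.5·(cos -16.5°, sin -16.5°) = (33.08, -9.799). ∠VCH = 107.1°, so CH runs at -16.5° + (180° − 107.1°) = 56.40° from the x-axis; with |CH| = 41.4, H = C + 41.4·(cos 56.40°, sin 56.40°) = (55.99, 24.68). The perpendicularity gives HA at right angles to CH; with |HA| = 23.0 on the right of CH, A = H + 23.0·(0.8329, -0.5534) = (75.15, 11.96). Then |VA| = |A − V| = 76.09.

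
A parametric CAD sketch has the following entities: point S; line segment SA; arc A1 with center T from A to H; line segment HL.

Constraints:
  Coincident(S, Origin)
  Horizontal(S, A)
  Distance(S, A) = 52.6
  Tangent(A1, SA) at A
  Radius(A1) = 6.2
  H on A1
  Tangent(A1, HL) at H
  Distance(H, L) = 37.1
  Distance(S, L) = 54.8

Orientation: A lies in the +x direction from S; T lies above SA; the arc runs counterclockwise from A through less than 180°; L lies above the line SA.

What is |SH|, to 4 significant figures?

58.54

Checks: S.y = 0.00, A.y = 0.00 ✓; |TH| = 6.200 ✓; ∠(TH, HL) = 90.00° ✓; |HL| = 37.10 ✓; |SL| = 54.80 ✓.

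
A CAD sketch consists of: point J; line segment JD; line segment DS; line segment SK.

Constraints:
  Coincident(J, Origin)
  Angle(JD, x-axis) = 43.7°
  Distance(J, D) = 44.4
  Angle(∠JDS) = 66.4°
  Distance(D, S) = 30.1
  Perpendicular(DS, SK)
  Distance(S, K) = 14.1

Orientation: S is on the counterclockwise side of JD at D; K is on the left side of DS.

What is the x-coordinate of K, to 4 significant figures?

-1.110

J is at the origin; JD runs at 43.7° with length 44.4, so D = 44.4·(cos 43.7°, sin 43.7°) = (32.10, 30.68). ∠JDS = 66.4°, so DS runs at 43.7° + (180° − 66.4°) = 157.3° from the x-axis; with |DS| = 30.1, S = D + 30.1·(cos 157.3°, sin 157.3°) = (4.331, 42.29). The perpendicularity gives SK at right angles to DS; with |SK| = 14.1 on the left of DS, K = S + 14.1·(-0.3859, -0.9225) = (-1.110, 29.28). So K.x = -1.110.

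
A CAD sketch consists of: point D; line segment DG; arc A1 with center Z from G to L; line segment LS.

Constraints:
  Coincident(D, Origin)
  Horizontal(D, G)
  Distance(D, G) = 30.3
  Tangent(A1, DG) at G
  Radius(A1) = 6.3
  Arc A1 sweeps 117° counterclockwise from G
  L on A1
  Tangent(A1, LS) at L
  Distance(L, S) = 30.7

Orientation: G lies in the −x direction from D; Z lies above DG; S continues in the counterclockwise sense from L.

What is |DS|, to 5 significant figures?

53.152

On A1, G sits at bearing -90° from Z; a 117° counterclockwise sweep puts L at bearing 27°, so L = Z + 6.3·(cos 27°, sin 27°) = (-24.687, 9.1601). The tangent condition forces ZL to be normal to LS, so LS runs along (−sin 27°, cos 27°); with |LS| = 30.7, S = (-38.624, 36.514). Then |DS| = |S − D| = 53.152.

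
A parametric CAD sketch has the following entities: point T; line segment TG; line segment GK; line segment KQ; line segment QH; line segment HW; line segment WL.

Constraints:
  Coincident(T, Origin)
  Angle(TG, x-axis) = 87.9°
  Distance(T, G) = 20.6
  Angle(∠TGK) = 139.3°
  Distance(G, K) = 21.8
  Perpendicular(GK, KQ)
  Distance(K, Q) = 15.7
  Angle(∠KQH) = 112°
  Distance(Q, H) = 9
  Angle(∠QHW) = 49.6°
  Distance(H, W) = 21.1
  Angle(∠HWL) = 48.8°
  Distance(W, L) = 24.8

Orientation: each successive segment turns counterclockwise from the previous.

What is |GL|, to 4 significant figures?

38.53

T is at the origin; TG runs at 87.9° with length 20.6, so G = (0.7549, 20.59). ∠TGK = 139.3° gives GK at 128.6° from the x-axis; with |GK| = 21.8, K = (-12.85, 37.62). The perpendicularity gives KQ at right angles to GK, so KQ runs at -141.4°; with |KQ| = 15.7, Q = (-25.12, 27.83). ∠KQH = 112.0° gives QH at -73.40° from the x-axis; with |QH| = 9.0, H = (-22.54, 19.20). ∠QHW = 49.6° gives HW at 57.00° from the x-axis; with |HW| = 21.1, W = (-11.05, 36.90). ∠HWL = 48.8° gives WL at -171.8° from the x-axis; with |WL| = 24.8, L = (-35.60, 33.36). Then |GL| = |L − G| = 38.53.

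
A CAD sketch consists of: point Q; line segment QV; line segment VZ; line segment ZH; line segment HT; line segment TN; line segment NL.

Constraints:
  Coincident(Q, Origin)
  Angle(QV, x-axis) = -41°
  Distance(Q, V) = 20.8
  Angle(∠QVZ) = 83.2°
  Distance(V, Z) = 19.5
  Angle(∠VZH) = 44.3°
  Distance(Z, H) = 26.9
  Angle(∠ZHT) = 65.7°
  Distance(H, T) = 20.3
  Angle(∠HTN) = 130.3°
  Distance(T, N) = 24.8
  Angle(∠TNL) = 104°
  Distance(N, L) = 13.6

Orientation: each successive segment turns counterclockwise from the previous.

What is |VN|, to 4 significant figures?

22.54

Q is at the origin; QV runs at -41.0° with length 20.8, so V = (15.70, -13.65). ∠QVZ = 83.2° gives VZ at 55.80° from the x-axis; with |VZ| = 19.5, Z = (26.66, 2.482). ∠VZH = 44.3° gives ZH at -168.5° from the x-axis; with |ZH| = 26.9, H = (0.2986, -2.881). ∠ZHT = 65.7° gives HT at -54.20° from the x-axis; with |HT| = 20.3, T = (12.17, -19.35). ∠HTN = 130.3° gives TN at -4.500° from the x-axis; with |TN| = 24.8, N = (36.90, -21.29). Then |VN| = |N − V| = 22.54.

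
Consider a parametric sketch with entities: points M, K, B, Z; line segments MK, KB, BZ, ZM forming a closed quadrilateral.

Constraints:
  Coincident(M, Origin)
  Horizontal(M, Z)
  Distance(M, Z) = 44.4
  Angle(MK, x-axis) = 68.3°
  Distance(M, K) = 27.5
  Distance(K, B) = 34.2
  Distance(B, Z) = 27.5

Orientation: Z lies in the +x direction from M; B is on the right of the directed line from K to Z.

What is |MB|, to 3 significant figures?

19.6

M is at the origin; M and Z share the same y with |MZ| = 44.4 and Z in +x, so Z = (44.4, 0). MK runs at 68.3° with |MK| = 27.5, so K = (10.2, 25.6). B is determined by |KB| = 34.2 and |BZ| = 27.5 together: it lies at the intersection of circle(K, 34.2) and circle(Z, 27.5). With |KZ| = 42.7, the foot of the radical line on KZ is 26.2 from K and the perpendicular offset is √(34.2² − 26.2²) = 22.0. Taking the right-of-KZ solution: B = (18.0, -7.74).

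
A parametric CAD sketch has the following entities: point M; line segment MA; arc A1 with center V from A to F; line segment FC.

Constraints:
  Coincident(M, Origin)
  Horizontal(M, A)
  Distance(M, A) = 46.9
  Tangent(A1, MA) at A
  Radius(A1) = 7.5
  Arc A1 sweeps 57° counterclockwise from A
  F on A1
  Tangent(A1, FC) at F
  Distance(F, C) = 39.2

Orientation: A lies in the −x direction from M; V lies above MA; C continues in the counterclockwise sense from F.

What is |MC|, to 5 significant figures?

41.085

M is at the origin; M and A share the same y with |MA| = 46.9 and A on the −x side, so A = (-46.900, 0.0000). A1 meets MA tangentially, so VA is at right angles to MA, so V = A + (0, 7.5) = (-46.900, 7.5000). On A1, A sits at bearing -90° from V; a 57° counterclockwise sweep puts F at bearing -33°, so F = V + 7.5·(cos -33°, sin -33°) = (-40.610, 3.4152). Tangency of A1 to FC means the radius VF is perpendicular to FC, so FC runs along (−sin -33°, cos -33°); with |FC| = 39.2, C = (-19.260, 36.291). Then |MC| = |C − M| = 41.085.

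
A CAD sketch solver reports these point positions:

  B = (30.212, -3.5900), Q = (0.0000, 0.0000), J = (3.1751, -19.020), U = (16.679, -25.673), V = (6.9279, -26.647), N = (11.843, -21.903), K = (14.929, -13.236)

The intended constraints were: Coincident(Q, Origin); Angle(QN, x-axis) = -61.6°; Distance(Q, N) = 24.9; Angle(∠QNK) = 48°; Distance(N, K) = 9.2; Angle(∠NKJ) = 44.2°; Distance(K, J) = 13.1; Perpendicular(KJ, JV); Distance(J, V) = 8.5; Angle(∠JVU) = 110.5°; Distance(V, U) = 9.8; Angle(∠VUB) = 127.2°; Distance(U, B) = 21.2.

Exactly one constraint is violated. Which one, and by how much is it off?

Distance(U, B) = 21.2 — off by 4.70.

Q = (0.00, 0.00) ✓; QN at -61.60° ✓; |QN| = 24.90 ✓; ∠QNK = 48.00° ✓; |NK| = 9.200 ✓; ∠NKJ = 44.20° ✓; |KJ| = 13.10 ✓; ∠(KJ, JV) = 90.00° ✓; |JV| = 8.500 ✓; ∠JVU = 110.5° ✓; |VU| = 9.800 ✓; ∠VUB = 127.2° ✓; |UB| = 25.90 ✗.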